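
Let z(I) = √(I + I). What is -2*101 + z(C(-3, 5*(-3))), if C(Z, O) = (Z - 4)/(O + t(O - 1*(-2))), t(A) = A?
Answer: -202 + √2/2 ≈ -201.29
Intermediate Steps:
C(Z, O) = (-4 + Z)/(2 + 2*O) (C(Z, O) = (Z - 4)/(O + (O - 1*(-2))) = (-4 + Z)/(O + (O + 2)) = (-4 + Z)/(O + (2 + O)) = (-4 + Z)/(2 + 2*O))
z(I) = √2*√I (z(I) = √(2*I) = √2*√I)
-2*101 + z(C(-3, 5*(-3))) = -2*101 + √2*√((-4 - 3)/(2*(1 + 5*(-3)))) = -202 + √2*√((½)*(-7)/(1 - 15)) = -202 + √2*√((½)*(-7)/(-14)) = -202 + √2*√((½)*(-1/14)*(-7)) = -202 + √2*√(¼) = -202 + √2*(½) = -202 + √2/2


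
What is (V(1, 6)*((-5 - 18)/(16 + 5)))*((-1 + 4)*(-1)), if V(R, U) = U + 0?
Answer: 138/7 ≈ 19.714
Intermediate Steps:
V(R, U) = U
(V(1, 6)*((-5 - 18)/(16 + 5)))*((-1 + 4)*(-1)) = (6*((-5 - 18)/(16 + 5)))*((-1 + 4)*(-1)) = (6*(-23/21))*(3*(-1)) = (6*(-23*1/21))*(-3) = (6*(-23/21))*(-3) = -46/7*(-3) = 138/7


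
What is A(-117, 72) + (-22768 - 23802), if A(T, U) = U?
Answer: -46498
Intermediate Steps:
A(-117, 72) + (-22768 - 23802) = 72 + (-22768 - 23802) = 72 - 46570 = -46498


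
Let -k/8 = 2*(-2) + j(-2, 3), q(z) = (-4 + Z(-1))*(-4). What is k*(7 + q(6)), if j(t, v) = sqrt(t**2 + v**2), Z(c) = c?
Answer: 864 - 216*sqrt(13) ≈ 85.201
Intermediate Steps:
q(z) = 20 (q(z) = (-4 - 1)*(-4) = -5*(-4) = 20)
k = 32 - 8*sqrt(13) (k = -8*(2*(-2) + sqrt((-2)**2 + 3**2)) = -8*(-4 + sqrt(4 + 9)) = -8*(-4 + sqrt(13)) = 32 - 8*sqrt(13) ≈ 3.1556)
k*(7 + q(6)) = (32 - 8*sqrt(13))*(7 + 20) = (32 - 8*sqrt(13))*27 = 864 - 216*sqrt(13)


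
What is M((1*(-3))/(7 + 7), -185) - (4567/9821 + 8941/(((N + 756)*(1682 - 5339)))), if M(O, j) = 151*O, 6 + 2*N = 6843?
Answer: -122258412005/3724939746 ≈ -32.822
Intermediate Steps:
N = 6837/2 (N = -3 + (1/2)*6843 = -3 + 6843/2 = 6837/2 ≈ 3418.5)
M((1*(-3))/(7 + 7), -185) - (4567/9821 + 8941/(((N + 756)*(1682 - 5339)))) = 151*((1*(-3))/(7 + 7)) - (4567/9821 + 8941/(((6837/2 + 756)*(1682 - 5339)))) = 151*(-3/14) - (4567*(1/9821) + 8941/(((8349/2)*(-3657)))) = 151*(-3*1/14) - (4567/9821 + 8941/(-30532293/2)) = 151*(-3/14) - (4567/9821 + 8941*(-2/30532293)) = -453/14 - (4567/9821 - 17882/30532293) = -453/14 - 1*6055015783/13037289111 = -453/14 - 6055015783/13037289111 = -122258412005/3724939746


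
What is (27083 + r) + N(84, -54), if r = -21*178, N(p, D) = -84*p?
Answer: 16289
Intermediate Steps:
r = -3738
(27083 + r) + N(84, -54) = (27083 - 3738) - 84*84 = 23345 - 7056 = 16289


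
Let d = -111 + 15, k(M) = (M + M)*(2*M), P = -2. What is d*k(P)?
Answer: -1536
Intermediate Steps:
k(M) = 4*M**2 (k(M) = (2*M)*(2*M) = 4*M**2)
d = -96
d*k(P) = -384*(-2)**2 = -384*4 = -96*16 = -1536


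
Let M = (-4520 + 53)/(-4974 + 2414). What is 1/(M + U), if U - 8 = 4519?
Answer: 2560/11593587 ≈ 0.00022081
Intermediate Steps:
M = 4467/2560 (M = -4467/(-2560) = -4467*(-1/2560) = 4467/2560 ≈ 1.7449)
U = 4527 (U = 8 + 4519 = 4527)
1/(M + U) = 1/(4467/2560 + 4527) = 1/(11593587/2560) = 2560/11593587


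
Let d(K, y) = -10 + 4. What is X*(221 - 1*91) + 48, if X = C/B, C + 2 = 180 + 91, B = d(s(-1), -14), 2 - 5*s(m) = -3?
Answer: -17341/3 ≈ -5780.3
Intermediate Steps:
s(m) = 1 (s(m) = 2/5 - 1/5*(-3) = 2/5 + 3/5 = 1)
d(K, y) = -6
B = -6
C = 269 (C = -2 + (180 + 91) = -2 + 271 = 269)
X = -269/6 (X = 269/(-6) = 269*(-1/6) = -269/6 ≈ -44.833)
X*(221 - 1*91) + 48 = -269*(221 - 1*91)/6 + 48 = -269*(221 - 91)/6 + 48 = -269/6*130 + 48 = -17485/3 + 48 = -17341/3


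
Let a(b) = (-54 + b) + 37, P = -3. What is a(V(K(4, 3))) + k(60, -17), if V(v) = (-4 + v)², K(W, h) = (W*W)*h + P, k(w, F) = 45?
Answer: 1709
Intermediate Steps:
K(W, h) = -3 + h*W² (K(W, h) = (W*W)*h - 3 = W²*h - 3 = h*W² - 3 = -3 + h*W²)
a(b) = -17 + b
a(V(K(4, 3))) + k(60, -17) = (-17 + (-4 + (-3 + 3*4²))²) + 45 = (-17 + (-4 + (-3 + 3*16))²) + 45 = (-17 + (-4 + (-3 + 48))²) + 45 = (-17 + (-4 + 45)²) + 45 = (-17 + 41²) + 45 = (-17 + 1681) + 45 = 1664 + 45 = 1709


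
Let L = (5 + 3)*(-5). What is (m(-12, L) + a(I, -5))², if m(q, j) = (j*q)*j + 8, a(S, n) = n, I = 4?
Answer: 368524809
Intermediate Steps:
L = -40 (L = 8*(-5) = -40)
m(q, j) = 8 + q*j² (m(q, j) = q*j² + 8 = 8 + q*j²)
(m(-12, L) + a(I, -5))² = ((8 - 12*(-40)²) - 5)² = ((8 - 12*1600) - 5)² = ((8 - 19200) - 5)² = (-19192 - 5)² = (-19197)² = 368524809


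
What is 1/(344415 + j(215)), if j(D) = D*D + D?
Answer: 1/390855 ≈ 2.5585e-6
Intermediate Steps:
j(D) = D + D**2 (j(D) = D**2 + D = D + D**2)
1/(344415 + j(215)) = 1/(344415 + 215*(1 + 215)) = 1/(344415 + 215*216) = 1/(344415 + 46440) = 1/390855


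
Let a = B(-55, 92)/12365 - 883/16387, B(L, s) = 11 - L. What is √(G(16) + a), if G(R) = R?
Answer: 3*√72768747648449265/202625255 ≈ 3.9939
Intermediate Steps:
a = -9836753/202625255 (a = (11 - 1*(-55))/12365 - 883/16387 = (11 + 55)*(1/12365) - 883*1/16387 = 66*(1/12365) - 883/16387 = 66/12365 - 883/16387 = -9836753/202625255 ≈ -0.048547)
√(G(16) + a) = √(16 - 9836753/202625255) = √(3232167327/202625255) = 3*√72768747648449265/202625255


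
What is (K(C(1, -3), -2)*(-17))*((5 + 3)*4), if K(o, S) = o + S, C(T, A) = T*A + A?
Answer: 4352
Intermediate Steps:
C(T, A) = A + A*T (C(T, A) = A*T + A = A + A*T)
K(o, S) = S + o
(K(C(1, -3), -2)*(-17))*((5 + 3)*4) = ((-2 - 3*(1 + 1))*(-17))*((5 + 3)*4) = ((-2 - 3*2)*(-17))*(8*4) = ((-2 - 6)*(-17))*32 = -8*(-17)*32 = 136*32 = 4352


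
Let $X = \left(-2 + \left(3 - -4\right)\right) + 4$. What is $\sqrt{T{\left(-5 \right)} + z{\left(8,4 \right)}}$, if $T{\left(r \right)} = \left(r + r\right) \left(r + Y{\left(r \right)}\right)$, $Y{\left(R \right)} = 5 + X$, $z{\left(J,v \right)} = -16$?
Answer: $i \sqrt{106} \approx 10.296 i$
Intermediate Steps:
$X = 9$ ($X = \left(-2 + \left(3 + 4\right)\right) + 4 = \left(-2 + 7\right) + 4 = 5 + 4 = 9$)
$Y{\left(R \right)} = 14$ ($Y{\left(R \right)} = 5 + 9 = 14$)
$T{\left(r \right)} = 2 r \left(14 + r\right)$ ($T{\left(r \right)} = \left(r + r\right) \left(r + 14\right) = 2 r \left(14 + r\right)$)
$\sqrt{T{\left(-5 \right)} + z{\left(8,4 \right)}} = \sqrt{2 \left(-5\right) \left(14 - 5\right) - 16} = \sqrt{2 \left(-5\right) 9 - 16} = \sqrt{-90 - 16} = \sqrt{-106} = i \sqrt{106}$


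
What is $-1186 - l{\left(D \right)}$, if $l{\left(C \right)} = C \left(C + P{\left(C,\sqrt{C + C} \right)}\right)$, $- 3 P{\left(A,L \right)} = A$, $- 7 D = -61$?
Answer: $- \frac{181784}{147} \approx -1236.6$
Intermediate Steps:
$D = \frac{61}{7}$ ($D = \left(- \frac{1}{7}\right) \left(-61\right) = \frac{61}{7} \approx 8.7143$)
$P{\left(A,L \right)} = - \frac{A}{3}$
$l{\left(C \right)} = \frac{2 C^{2}}{3}$ ($l{\left(C \right)} = C \left(C - \frac{C}{3}\right) = C \frac{2 C}{3} = \frac{2 C^{2}}{3}$)
$-1186 - l{\left(D \right)} = -1186 - \frac{2 \left(\frac{61}{7}\right)^{2}}{3} = -1186 - \frac{2}{3} \cdot \frac{3721}{49} = -1186 - \frac{7442}{147} = - \frac{181784}{147}$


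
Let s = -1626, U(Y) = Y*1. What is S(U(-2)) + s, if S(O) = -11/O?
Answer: -3241/2 ≈ -1620.5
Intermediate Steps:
U(Y) = Y
S(U(-2)) + s = -11/(-2) - 1626 = -11*(-½) - 1626 = 11/2 - 1626 = -3241/2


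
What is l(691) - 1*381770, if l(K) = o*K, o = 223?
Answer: -227677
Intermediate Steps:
l(K) = 223*K
l(691) - 1*381770 = 223*691 - 1*381770 = 154093 - 381770 = -227677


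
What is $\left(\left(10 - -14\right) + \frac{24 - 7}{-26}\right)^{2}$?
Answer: $\frac{368449}{676} \approx 545.04$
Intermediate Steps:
$\left(\left(10 - -14\right) + \frac{24 - 7}{-26}\right)^{2} = \left(\left(10 + 14\right) + 17 \left(- \frac{1}{26}\right)\right)^{2} = \left(24 - \frac{17}{26}\right)^{2} = \left(\frac{607}{26}\right)^{2} = \frac{368449}{676}$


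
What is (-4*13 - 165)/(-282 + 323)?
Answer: -217/41 ≈ -5.2927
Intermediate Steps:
(-4*13 - 165)/(-282 + 323) = (-52 - 165)/41 = -217*1/41 = -217/41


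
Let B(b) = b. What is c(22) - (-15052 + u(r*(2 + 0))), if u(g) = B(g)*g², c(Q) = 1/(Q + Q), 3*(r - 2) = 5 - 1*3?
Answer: 17701579/1188 ≈ 14900.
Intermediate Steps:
r = 8/3 (r = 2 + (5 - 1*3)/3 = 2 + (5 - 3)/3 = 2 + (⅓)*2 = 2 + ⅔ = 8/3 ≈ 2.6667)
c(Q) = 1/(2*Q)
u(g) = g³ (u(g) = g*g² = g³)
c(22) - (-15052 + u(r*(2 + 0))) = (½)/22 - (-15052 + (8*(2 + 0)/3)³) = (½)*(1/22) - (-15052 + ((8/3)*2)³) = 1/44 - (-15052 + (16/3)³) = 1/44 - (-15052 + 4096/27) = 1/44 - 1*(-402308/27) = 1/44 + 402308/27 = 17701579/1188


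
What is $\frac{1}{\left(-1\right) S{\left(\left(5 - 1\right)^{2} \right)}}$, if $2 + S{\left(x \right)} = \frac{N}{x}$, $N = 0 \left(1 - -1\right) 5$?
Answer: $\frac{1}{2} \approx 0.5$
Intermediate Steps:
$N = 0$ ($N = 0 \left(1 + 1\right) 5 = 0 \cdot 2 \cdot 5 = 0 \cdot 5 = 0$)
$S{\left(x \right)} = -2$ ($S{\left(x \right)} = -2 + \frac{0}{x} = -2 + 0 = -2$)
$\frac{1}{\left(-1\right) S{\left(\left(5 - 1\right)^{2} \right)}} = \frac{1}{\left(-1\right) \left(-2\right)} = \frac{1}{2}$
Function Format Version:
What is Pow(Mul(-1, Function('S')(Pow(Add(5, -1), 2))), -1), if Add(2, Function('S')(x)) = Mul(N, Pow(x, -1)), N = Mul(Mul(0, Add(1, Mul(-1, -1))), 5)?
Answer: Rational(1, 2) ≈ 0.50000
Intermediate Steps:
N = 0 (N = Mul(Mul(0, Add(1, 1)), 5) = Mul(Mul(0, 2), 5) = Mul(0, 5) = 0)
Function('S')(x) = -2 (Function('S')(x) = Add(-2, Mul(0, Pow(x, -1))) = Add(-2, 0) = -2)
Pow(Mul(-1, Function('S')(Pow(Add(5, -1), 2))), -1) = Pow(Mul(-1, -2), -1) = Pow(2, -1) = Rational(1, 2)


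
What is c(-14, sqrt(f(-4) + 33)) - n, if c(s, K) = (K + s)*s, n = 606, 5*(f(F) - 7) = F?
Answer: -410 - 196*sqrt(5)/5 ≈ -497.65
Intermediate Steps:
f(F) = 7 + F/5
c(s, K) = s*(K + s)
c(-14, sqrt(f(-4) + 33)) - n = -14*(sqrt((7 + (1/5)*(-4)) + 33) - 14) - 1*606 = -14*(sqrt((7 - 4/5) + 33) - 14) - 606 = -14*(sqrt(31/5 + 33) - 14) - 606 = -14*(sqrt(196/5) - 14) - 606 = -14*(14*sqrt(5)/5 - 14) - 606 = -14*(-14 + 14*sqrt(5)/5) - 606 = (196 - 196*sqrt(5)/5) - 606 = -410 - 196*sqrt(5)/5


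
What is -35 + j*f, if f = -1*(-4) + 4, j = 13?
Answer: 69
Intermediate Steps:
f = 8 (f = 4 + 4 = 8)
-35 + j*f = -35 + 13*8 = -35 + 104 = 69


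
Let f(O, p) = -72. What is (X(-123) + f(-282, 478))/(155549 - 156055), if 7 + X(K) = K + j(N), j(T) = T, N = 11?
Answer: 191/506 ≈ 0.37747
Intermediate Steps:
X(K) = 4 + K (X(K) = -7 + (K + 11) = -7 + (11 + K) = 4 + K)
(X(-123) + f(-282, 478))/(155549 - 156055) = ((4 - 123) - 72)/(155549 - 156055) = (-119 - 72)/(-506) = -191*(-1/506) = 191/506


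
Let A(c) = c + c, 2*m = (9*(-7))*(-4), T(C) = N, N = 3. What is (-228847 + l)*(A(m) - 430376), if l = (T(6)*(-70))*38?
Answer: 101864976548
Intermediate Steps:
T(C) = 3
m = 126 (m = ((9*(-7))*(-4))/2 = (-63*(-4))/2 = (1/2)*252 = 126)
A(c) = 2*c
l = -7980 (l = (3*(-70))*38 = -210*38 = -7980)
(-228847 + l)*(A(m) - 430376) = (-228847 - 7980)*(2*126 - 430376) = -236827*(252 - 430376) = -236827*(-430124) = 101864976548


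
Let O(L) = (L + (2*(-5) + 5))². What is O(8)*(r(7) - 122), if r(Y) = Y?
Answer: -1035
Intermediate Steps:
O(L) = (-5 + L)² (O(L) = (L + (-10 + 5))² = (L - 5)² = (-5 + L)²)
O(8)*(r(7) - 122) = (-5 + 8)²*(7 - 122) = 3²*(-115) = 9*(-115) = -1035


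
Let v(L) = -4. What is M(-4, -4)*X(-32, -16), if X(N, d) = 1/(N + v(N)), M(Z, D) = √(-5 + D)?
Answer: -I/12 ≈ -0.083333*I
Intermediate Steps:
X(N, d) = 1/(-4 + N) (X(N, d) = 1/(N - 4) = 1/(-4 + N))
M(-4, -4)*X(-32, -16) = √(-5 - 4)/(-4 - 32) = √(-9)/(-36) = (3*I)*(-1/36) = -I/12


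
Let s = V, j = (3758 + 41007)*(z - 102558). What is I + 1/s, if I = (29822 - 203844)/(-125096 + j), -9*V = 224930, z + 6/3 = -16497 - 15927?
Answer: -3810346561/339795219932520 ≈ -1.1214e-5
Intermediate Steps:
z = -32426 (z = -2 + (-16497 - 15927) = -2 - 32424 = -32426)
j = -6042558760 (j = (3758 + 41007)*(-32426 - 102558) = 44765*(-134984) = -6042558760)
V = -224930/9 (V = -1/9*224930 = -224930/9 ≈ -24992.)
s = -224930/9 ≈ -24992.
I = 87011/3021341928 (I = (29822 - 203844)/(-125096 - 6042558760) = -174022/(-6042683856) = -174022*(-1/6042683856) = 87011/3021341928 ≈ 2.8799e-5)
I + 1/s = 87011/3021341928 + 1/(-224930/9) = 87011/3021341928 - 9/224930 = -3810346561/339795219932520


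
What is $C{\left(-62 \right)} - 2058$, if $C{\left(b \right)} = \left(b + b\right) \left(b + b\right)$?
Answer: $13318$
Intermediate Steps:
$C{\left(b \right)} = 4 b^{2}$ ($C{\left(b \right)} = 2 b 2 b = 4 b^{2}$)
$C{\left(-62 \right)} - 2058 = 4 \left(-62\right)^{2} - 2058 = 4 \cdot 3844 - 2058 = 15376 - 2058 = 13318$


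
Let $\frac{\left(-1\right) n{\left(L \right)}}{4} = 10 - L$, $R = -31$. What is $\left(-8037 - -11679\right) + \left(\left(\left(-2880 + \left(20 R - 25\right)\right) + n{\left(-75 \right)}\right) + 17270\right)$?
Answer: $17047$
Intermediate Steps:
$n{\left(L \right)} = -40 + 4 L$ ($n{\left(L \right)} = - 4 \left(10 - L\right) = -40 + 4 L$)
$\left(-8037 - -11679\right) + \left(\left(\left(-2880 + \left(20 R - 25\right)\right) + n{\left(-75 \right)}\right) + 17270\right) = \left(-8037 - -11679\right) + \left(\left(\left(-2880 + \left(20 \left(-31\right) - 25\right)\right) + \left(-40 + 4 \left(-75\right)\right)\right) + 17270\right) = \left(-8037 + 11679\right) + \left(\left(\left(-2880 - 645\right) - 340\right) + 17270\right) = 3642 + \left(\left(\left(-2880 - 645\right) - 340\right) + 17270\right) = 3642 + \left(\left(-3525 - 340\right) + 17270\right) = 3642 + \left(-3865 + 17270\right) = 3642 + 13405 = 17047$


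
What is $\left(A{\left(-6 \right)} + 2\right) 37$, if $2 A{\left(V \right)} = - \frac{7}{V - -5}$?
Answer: $\frac{407}{2} \approx 203.5$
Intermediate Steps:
$A{\left(V \right)} = - \frac{7}{2 \left(5 + V\right)}$ ($A{\left(V \right)} = \frac{\left(-7\right) \frac{1}{V - -5}}{2} = \frac{\left(-7\right) \frac{1}{V + 5}}{2} = \frac{\left(-7\right) \frac{1}{5 + V}}{2} = - \frac{7}{2 \left(5 + V\right)}$)
$\left(A{\left(-6 \right)} + 2\right) 37 = \left(- \frac{7}{10 + 2 \left(-6\right)} + 2\right) 37 = \left(- \frac{7}{10 - 12} + 2\right) 37 = \left(- \frac{7}{-2} + 2\right) 37 = \left(\left(-7\right) \left(- \frac{1}{2}\right) + 2\right) 37 = \left(\frac{7}{2} + 2\right) 37 = \frac{11}{2} \cdot 37 = \frac{407}{2}$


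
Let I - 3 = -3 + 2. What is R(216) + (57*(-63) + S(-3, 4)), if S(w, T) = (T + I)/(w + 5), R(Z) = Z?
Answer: -3372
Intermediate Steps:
I = 2 (I = 3 + (-3 + 2) = 3 - 1 = 2)
S(w, T) = (2 + T)/(5 + w) (S(w, T) = (T + 2)/(w + 5) = (2 + T)/(5 + w))
R(216) + (57*(-63) + S(-3, 4)) = 216 + (57*(-63) + (2 + 4)/(5 - 3)) = 216 + (-3591 + 6/2) = 216 + (-3591 + (1/2)*6) = 216 + (-3591 + 3) = 216 - 3588 = -3372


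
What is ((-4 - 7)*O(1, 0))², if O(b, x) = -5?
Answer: 3025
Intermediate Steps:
((-4 - 7)*O(1, 0))² = ((-4 - 7)*(-5))² = (-11*(-5))² = 55² = 3025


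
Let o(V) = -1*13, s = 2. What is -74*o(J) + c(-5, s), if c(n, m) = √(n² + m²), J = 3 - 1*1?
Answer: 962 + √29 ≈ 967.38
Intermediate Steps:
J = 2 (J = 3 - 1 = 2)
c(n, m) = √(m² + n²)
o(V) = -13
-74*o(J) + c(-5, s) = -74*(-13) + √(2² + (-5)²) = 962 + √(4 + 25) = 962 + √29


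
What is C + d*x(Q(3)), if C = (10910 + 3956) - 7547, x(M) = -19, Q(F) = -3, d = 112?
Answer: 5191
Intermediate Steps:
C = 7319 (C = 14866 - 7547 = 7319)
C + d*x(Q(3)) = 7319 + 112*(-19) = 7319 - 2128 = 5191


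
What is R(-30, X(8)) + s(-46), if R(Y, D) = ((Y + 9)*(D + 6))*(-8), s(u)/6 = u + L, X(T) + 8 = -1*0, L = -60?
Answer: -972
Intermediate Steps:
X(T) = -8 (X(T) = -8 - 1*0 = -8 + 0 = -8)
s(u) = -360 + 6*u (s(u) = 6*(u - 60) = 6*(-60 + u) = -360 + 6*u)
R(Y, D) = -8*(6 + D)*(9 + Y) (R(Y, D) = ((9 + Y)*(6 + D))*(-8) = ((6 + D)*(9 + Y))*(-8) = -8*(6 + D)*(9 + Y))
R(-30, X(8)) + s(-46) = (-432 - 72*(-8) - 48*(-30) - 8*(-8)*(-30)) + (-360 + 6*(-46)) = (-432 + 576 + 1440 - 1920) + (-360 - 276) = -336 - 636 = -972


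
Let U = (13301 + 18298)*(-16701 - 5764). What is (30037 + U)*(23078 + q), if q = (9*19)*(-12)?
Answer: -14925127336948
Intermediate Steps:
U = -709871535 (U = 31599*(-22465) = -709871535)
q = -2052 (q = 171*(-12) = -2052)
(30037 + U)*(23078 + q) = (30037 - 709871535)*(23078 - 2052) = -709841498*21026 = -14925127336948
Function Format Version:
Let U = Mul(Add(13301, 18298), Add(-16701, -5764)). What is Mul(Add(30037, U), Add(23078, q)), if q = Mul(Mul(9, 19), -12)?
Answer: -14925127336948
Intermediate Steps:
U = -709871535 (U = Mul(31599, -22465) = -709871535)
q = -2052 (q = Mul(171, -12) = -2052)
Mul(Add(30037, U), Add(23078, q)) = Mul(Add(30037, -709871535), Add(23078, -2052)) = Mul(-709841498, 21026) = -14925127336948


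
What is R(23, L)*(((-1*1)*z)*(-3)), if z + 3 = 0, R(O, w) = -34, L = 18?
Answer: 306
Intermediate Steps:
z = -3 (z = -3 + 0 = -3)
R(23, L)*(((-1*1)*z)*(-3)) = -34*-1*1*(-3)*(-3) = -34*(-1*(-3))*(-3) = -102*(-3) = -34*(-9) = 306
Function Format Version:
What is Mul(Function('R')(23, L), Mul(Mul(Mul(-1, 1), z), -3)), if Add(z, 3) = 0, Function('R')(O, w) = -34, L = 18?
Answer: 306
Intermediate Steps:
z = -3 (z = Add(-3, 0) = -3)
Mul(Function('R')(23, L), Mul(Mul(Mul(-1, 1), z), -3)) = Mul(-34, Mul(Mul(Mul(-1, 1), -3), -3)) = Mul(-34, Mul(Mul(-1, -3), -3)) = Mul(-34, Mul(3, -3)) = Mul(-34, -9) = 306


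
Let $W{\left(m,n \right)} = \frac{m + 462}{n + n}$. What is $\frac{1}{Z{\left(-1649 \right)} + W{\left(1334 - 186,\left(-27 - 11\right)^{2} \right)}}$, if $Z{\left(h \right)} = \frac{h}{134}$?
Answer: $- \frac{96748}{1136643} \approx -0.085117$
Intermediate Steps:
$Z{\left(h \right)} = \frac{h}{134}$ ($Z{\left(h \right)} = h \frac{1}{134} = \frac{h}{134}$)
$W{\left(m,n \right)} = \frac{462 + m}{2 n}$
$\frac{1}{Z{\left(-1649 \right)} + W{\left(1334 - 186,\left(-27 - 11\right)^{2} \right)}} = \frac{1}{\frac{1}{134} \left(-1649\right) + \frac{462 + \left(1334 - 186\right)}{2 \left(-27 - 11\right)^{2}}} = \frac{1}{- \frac{1649}{134} + \frac{462 + \left(1334 - 186\right)}{2 \left(-38\right)^{2}}} = \frac{1}{- \frac{1649}{134} + \frac{462 + 1148}{2 \cdot 1444}} = \frac{1}{- \frac{1649}{134} + \frac{1}{2} \cdot \frac{1}{1444} \cdot 1610} = \frac{1}{- \frac{1649}{134} + \frac{805}{1444}} = \frac{1}{- \frac{1136643}{96748}} = - \frac{96748}{1136643}$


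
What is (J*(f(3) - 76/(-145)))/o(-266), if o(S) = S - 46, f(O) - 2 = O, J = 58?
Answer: -267/260 ≈ -1.0269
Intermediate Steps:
f(O) = 2 + O
o(S) = -46 + S
(J*(f(3) - 76/(-145)))/o(-266) = (58*((2 + 3) - 76/(-145)))/(-46 - 266) = (58*(5 - 76*(-1/145)))/(-312) = (58*(5 + 76/145))*(-1/312) = (58*(801/145))*(-1/312) = (1602/5)*(-1/312) = -267/260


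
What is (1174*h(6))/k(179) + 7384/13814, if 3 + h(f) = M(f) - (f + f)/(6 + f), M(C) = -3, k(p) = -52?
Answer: 28476855/179582 ≈ 158.57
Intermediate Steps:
h(f) = -6 - 2*f/(6 + f) (h(f) = -3 + (-3 - (f + f)/(6 + f)) = -3 + (-3 - 2*f/(6 + f)) = -6 - 2*f/(6 + f))
(1174*h(6))/k(179) + 7384/13814 = (1174*(4*(-9 - 2*6)/(6 + 6)))/(-52) + 7384/13814 = (1174*(4*(-9 - 12)/12))*(-1/52) + 7384*(1/13814) = (1174*(4*(1/12)*(-21)))*(-1/52) + 3692/6907 = (1174*(-7))*(-1/52) + 3692/6907 = -8218*(-1/52) + 3692/6907 = 4109/26 + 3692/6907 = 28476855/179582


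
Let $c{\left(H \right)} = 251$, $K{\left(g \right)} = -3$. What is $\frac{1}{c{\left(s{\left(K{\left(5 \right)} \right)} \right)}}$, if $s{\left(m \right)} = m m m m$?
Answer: $\frac{1}{251} \approx 0.0039841$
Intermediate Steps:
$s{\left(m \right)} = m^{4}$ ($s{\left(m \right)} = m^{2} m m = m^{3} m = m^{4}$)
$\frac{1}{c{\left(s{\left(K{\left(5 \right)} \right)} \right)}} = \frac{1}{251}$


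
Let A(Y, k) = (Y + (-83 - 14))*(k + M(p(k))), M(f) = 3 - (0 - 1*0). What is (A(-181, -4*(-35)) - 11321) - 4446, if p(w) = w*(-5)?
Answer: -55521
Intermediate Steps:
p(w) = -5*w
M(f) = 3 (M(f) = 3 - (0 + 0) = 3 - 1*0 = 3 + 0 = 3)
A(Y, k) = (-97 + Y)*(3 + k) (A(Y, k) = (Y + (-83 - 14))*(k + 3) = (Y - 97)*(3 + k) = (-97 + Y)*(3 + k))
(A(-181, -4*(-35)) - 11321) - 4446 = ((-291 - (-388)*(-35) + 3*(-181) - (-724)*(-35)) - 11321) - 4446 = ((-291 - 97*140 - 543 - 181*140) - 11321) - 4446 = ((-291 - 13580 - 543 - 25340) - 11321) - 4446 = (-39754 - 11321) - 4446 = -51075 - 4446 = -55521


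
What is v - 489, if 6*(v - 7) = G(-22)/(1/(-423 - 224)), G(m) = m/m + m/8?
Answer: -7039/24 ≈ -293.29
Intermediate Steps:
G(m) = 1 + m/8 (G(m) = 1 + m*(⅛) = 1 + m/8)
v = 4697/24 (v = 7 + ((1 + (⅛)*(-22))/(1/(-423 - 224)))/6 = 7 + ((1 - 11/4)/(1/(-647)))/6 = 7 + (-7/(4*(-1/647)))/6 = 7 + (-7/4*(-647))/6 = 7 + (⅙)*(4529/4) = 7 + 4529/24 = 4697/24 ≈ 195.71)
v - 489 = 4697/24 - 489 = -7039/24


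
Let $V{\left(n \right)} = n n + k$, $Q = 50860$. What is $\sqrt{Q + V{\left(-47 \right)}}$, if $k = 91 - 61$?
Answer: $\sqrt{53099} \approx 230.43$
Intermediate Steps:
$k = 30$
$V{\left(n \right)} = 30 + n^{2}$ ($V{\left(n \right)} = n n + 30 = n^{2} + 30 = 30 + n^{2}$)
$\sqrt{Q + V{\left(-47 \right)}} = \sqrt{50860 + \left(30 + \left(-47\right)^{2}\right)} = \sqrt{50860 + \left(30 + 2209\right)} = \sqrt{50860 + 2239} = \sqrt{53099}$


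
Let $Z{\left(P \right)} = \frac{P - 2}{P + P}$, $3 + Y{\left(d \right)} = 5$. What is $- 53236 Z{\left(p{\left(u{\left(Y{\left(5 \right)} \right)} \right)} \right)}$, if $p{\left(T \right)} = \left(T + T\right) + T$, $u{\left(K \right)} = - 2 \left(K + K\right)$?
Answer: $- \frac{173017}{6} \approx -28836.0$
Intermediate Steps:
$Y{\left(d \right)} = 2$ ($Y{\left(d \right)} = -3 + 5 = 2$)
$u{\left(K \right)} = - 4 K$ ($u{\left(K \right)} = - 2 \cdot 2 K = - 4 K$)
$p{\left(T \right)} = 3 T$ ($p{\left(T \right)} = 2 T + T = 3 T$)
$Z{\left(P \right)} = \frac{-2 + P}{2 P}$
$- 53236 Z{\left(p{\left(u{\left(Y{\left(5 \right)} \right)} \right)} \right)} = - 53236 \frac{-2 + 3 \left(\left(-4\right) 2\right)}{2 \cdot 3 \left(\left(-4\right) 2\right)} = - 53236 \frac{-2 + 3 \left(-8\right)}{2 \cdot 3 \left(-8\right)} = - 53236 \frac{-2 - 24}{2 \left(-24\right)} = - 53236 \cdot \frac{1}{2} \left(- \frac{1}{24}\right) \left(-26\right) = \left(-53236\right) \frac{13}{24} = - \frac{173017}{6}$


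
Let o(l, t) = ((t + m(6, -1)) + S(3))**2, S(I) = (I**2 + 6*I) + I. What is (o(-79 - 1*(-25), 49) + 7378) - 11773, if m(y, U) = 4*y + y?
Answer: 7486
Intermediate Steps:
m(y, U) = 5*y
S(I) = I**2 + 7*I
o(l, t) = (60 + t)**2 (o(l, t) = ((t + 5*6) + 3*(7 + 3))**2 = ((t + 30) + 3*10)**2 = ((30 + t) + 30)**2 = (60 + t)**2)
(o(-79 - 1*(-25), 49) + 7378) - 11773 = ((60 + 49)**2 + 7378) - 11773 = (109**2 + 7378) - 11773 = (11881 + 7378) - 11773 = 19259 - 11773 = 7486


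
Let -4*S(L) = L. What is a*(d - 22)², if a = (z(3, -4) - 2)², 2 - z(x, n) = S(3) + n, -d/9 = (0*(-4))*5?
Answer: 43681/4 ≈ 10920.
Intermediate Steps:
S(L) = -L/4
d = 0 (d = -9*0*(-4)*5 = -0*5 = -9*0 = 0)
z(x, n) = 11/4 - n (z(x, n) = 2 - (-¼*3 + n) = 2 - (-¾ + n) = 2 + (¾ - n) = 11/4 - n)
a = 361/16 (a = ((11/4 - 1*(-4)) - 2)² = ((11/4 + 4) - 2)² = (27/4 - 2)² = (19/4)² = 361/16 ≈ 22.563)
a*(d - 22)² = 361*(0 - 22)²/16 = (361/16)*(-22)² = (361/16)*484 = 43681/4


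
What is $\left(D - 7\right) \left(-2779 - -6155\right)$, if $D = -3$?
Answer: $-33760$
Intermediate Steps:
$\left(D - 7\right) \left(-2779 - -6155\right) = \left(-3 - 7\right) \left(-2779 - -6155\right) = \left(-3 - 7\right) \left(-2779 + 6155\right) = \left(-10\right) 3376 = -33760$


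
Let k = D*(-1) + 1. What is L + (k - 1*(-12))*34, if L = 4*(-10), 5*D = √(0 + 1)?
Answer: 1976/5 ≈ 395.20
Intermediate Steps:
D = ⅕ (D = √(0 + 1)/5 = √1/5 = (⅕)*1 = ⅕ ≈ 0.20000)
k = ⅘ (k = (⅕)*(-1) + 1 = -⅕ + 1 = ⅘ ≈ 0.80000)
L = -40
L + (k - 1*(-12))*34 = -40 + (⅘ - 1*(-12))*34 = -40 + (⅘ + 12)*34 = -40 + (64/5)*34 = -40 + 2176/5 = 1976/5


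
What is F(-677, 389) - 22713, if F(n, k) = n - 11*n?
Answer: -15943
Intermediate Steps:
F(n, k) = -10*n
F(-677, 389) - 22713 = -10*(-677) - 22713 = 6770 - 22713 = -15943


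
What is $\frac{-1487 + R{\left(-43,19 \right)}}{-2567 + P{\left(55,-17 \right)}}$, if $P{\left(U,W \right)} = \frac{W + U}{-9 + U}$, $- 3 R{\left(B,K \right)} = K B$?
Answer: $\frac{41906}{88533} \approx 0.47334$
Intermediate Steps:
$R{\left(B,K \right)} = - \frac{B K}{3}$ ($R{\left(B,K \right)} = - \frac{K B}{3} = - \frac{B K}{3}$)
$P{\left(U,W \right)} = \frac{U + W}{-9 + U}$
$\frac{-1487 + R{\left(-43,19 \right)}}{-2567 + P{\left(55,-17 \right)}} = \frac{-1487 - \left(- \frac{43}{3}\right) 19}{-2567 + \frac{55 - 17}{-9 + 55}} = \frac{-1487 + \frac{817}{3}}{-2567 + \frac{1}{46} \cdot 38} = - \frac{3644}{3 \left(-2567 + \frac{1}{46} \cdot 38\right)} = - \frac{3644}{3 \left(-2567 + \frac{19}{23}\right)} = - \frac{3644}{3 \left(- \frac{59022}{23}\right)} = \left(- \frac{3644}{3}\right) \left(- \frac{23}{59022}\right) = \frac{41906}{88533}$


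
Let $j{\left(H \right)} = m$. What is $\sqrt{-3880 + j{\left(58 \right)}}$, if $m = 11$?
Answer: $i \sqrt{3869} \approx 62.201 i$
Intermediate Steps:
$j{\left(H \right)} = 11$
$\sqrt{-3880 + j{\left(58 \right)}} = \sqrt{-3880 + 11} = \sqrt{-3869} = i \sqrt{3869}$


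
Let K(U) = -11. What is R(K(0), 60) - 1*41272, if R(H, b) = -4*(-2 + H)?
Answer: -41220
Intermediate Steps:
R(H, b) = 8 - 4*H
R(K(0), 60) - 1*41272 = (8 - 4*(-11)) - 1*41272 = (8 + 44) - 41272 = 52 - 41272 = -41220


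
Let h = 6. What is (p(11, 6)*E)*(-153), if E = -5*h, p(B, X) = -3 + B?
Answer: 36720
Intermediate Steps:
E = -30 (E = -5*6 = -30)
(p(11, 6)*E)*(-153) = ((-3 + 11)*(-30))*(-153) = (8*(-30))*(-153) = -240*(-153) = 36720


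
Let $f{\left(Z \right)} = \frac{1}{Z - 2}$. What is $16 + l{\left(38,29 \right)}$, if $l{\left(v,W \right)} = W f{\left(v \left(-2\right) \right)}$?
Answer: $\frac{1219}{78} \approx 15.628$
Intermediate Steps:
$f{\left(Z \right)} = \frac{1}{-2 + Z}$
$l{\left(v,W \right)} = \frac{W}{-2 - 2 v}$ ($l{\left(v,W \right)} = \frac{W}{-2 + v \left(-2\right)} = \frac{W}{-2 - 2 v}$)
$16 + l{\left(38,29 \right)} = 16 - \frac{29}{2 + 2 \cdot 38} = 16 - \frac{29}{2 + 76} = 16 - \frac{29}{78} = \frac{1219}{78}$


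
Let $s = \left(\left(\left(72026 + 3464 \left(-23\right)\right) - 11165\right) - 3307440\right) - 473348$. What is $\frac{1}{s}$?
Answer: $- \frac{1}{3799599} \approx -2.6319 \cdot 10^{-7}$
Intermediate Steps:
$s = -3799599$ ($s = \left(\left(\left(72026 - 79672\right) - 11165\right) - 3307440\right) - 473348 = \left(\left(-7646 - 11165\right) - 3307440\right) - 473348 = \left(-18811 - 3307440\right) - 473348 = -3326251 - 473348 = -3799599$)
$\frac{1}{s} = \frac{1}{-3799599} = - \frac{1}{3799599}$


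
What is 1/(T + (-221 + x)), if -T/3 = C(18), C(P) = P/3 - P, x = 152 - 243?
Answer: -1/276 ≈ -0.0036232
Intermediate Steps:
x = -91
C(P) = -2*P/3 (C(P) = P*(⅓) - P = P/3 - P = -2*P/3)
T = 36 (T = -(-2)*18 = -3*(-12) = 36)
1/(T + (-221 + x)) = 1/(36 + (-221 - 91)) = 1/(36 - 312) = 1/(-276) = -1/276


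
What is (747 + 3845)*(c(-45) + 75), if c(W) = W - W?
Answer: 344400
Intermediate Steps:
c(W) = 0
(747 + 3845)*(c(-45) + 75) = (747 + 3845)*(0 + 75) = 4592*75 = 344400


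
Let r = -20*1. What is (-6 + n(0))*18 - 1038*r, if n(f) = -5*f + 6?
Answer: 20760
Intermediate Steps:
r = -20
n(f) = 6 - 5*f
(-6 + n(0))*18 - 1038*r = (-6 + (6 - 5*0))*18 - 1038*(-20) = (-6 + (6 + 0))*18 + 20760 = (-6 + 6)*18 + 20760 = 0*18 + 20760 = 0 + 20760 = 20760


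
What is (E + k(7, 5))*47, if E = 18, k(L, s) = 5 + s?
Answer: 1316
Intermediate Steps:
(E + k(7, 5))*47 = (18 + (5 + 5))*47 = (18 + 10)*47 = 28*47 = 1316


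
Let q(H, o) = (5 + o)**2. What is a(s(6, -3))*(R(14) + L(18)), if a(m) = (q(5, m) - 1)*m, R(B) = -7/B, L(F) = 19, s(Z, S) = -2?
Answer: -296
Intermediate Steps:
a(m) = m*(-1 + (5 + m)**2) (a(m) = ((5 + m)**2 - 1)*m = (-1 + (5 + m)**2)*m = m*(-1 + (5 + m)**2))
a(s(6, -3))*(R(14) + L(18)) = (-2*(-1 + (5 - 2)**2))*(-7/14 + 19) = (-2*(-1 + 3**2))*(-7*1/14 + 19) = (-2*(-1 + 9))*(-1/2 + 19) = -2*8*(37/2) = -16*37/2 = -296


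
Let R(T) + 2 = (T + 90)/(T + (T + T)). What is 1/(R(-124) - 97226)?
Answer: -186/18084391 ≈ -1.0285e-5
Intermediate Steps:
R(T) = -2 + (90 + T)/(3*T) (R(T) = -2 + (T + 90)/(T + (T + T)) = -2 + (90 + T)/(T + 2*T) = -2 + (90 + T)/((3*T)) = -2 + (90 + T)*(1/(3*T)) = -2 + (90 + T)/(3*T))
1/(R(-124) - 97226) = 1/((-5/3 + 30/(-124)) - 97226) = 1/((-5/3 + 30*(-1/124)) - 97226) = 1/((-5/3 - 15/62) - 97226) = 1/(-355/186 - 97226) = 1/(-18084391/186) = -186/18084391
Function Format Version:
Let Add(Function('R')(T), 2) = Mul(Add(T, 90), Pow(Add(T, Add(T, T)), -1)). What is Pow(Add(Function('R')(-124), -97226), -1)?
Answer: Rational(-186, 18084391) ≈ -1.0285e-5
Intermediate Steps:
Function('R')(T) = Add(-2, Mul(Rational(1, 3), Pow(T, -1), Add(90, T))) (Function('R')(T) = Add(-2, Mul(Add(T, 90), Pow(Add(T, Add(T, T)), -1))) = Add(-2, Mul(Add(90, T), Pow(Add(T, Mul(2, T)), -1))) = Add(-2, Mul(Add(90, T), Pow(Mul(3, T), -1))) = Add(-2, Mul(Add(90, T), Mul(Rational(1, 3), Pow(T, -1)))) = Add(-2, Mul(Rational(1, 3), Pow(T, -1), Add(90, T))))
Pow(Add(Function('R')(-124), -97226), -1) = Pow(Add(Add(Rational(-5, 3), Mul(30, Pow(-124, -1))), -97226), -1) = Pow(Add(Add(Rational(-5, 3), Mul(30, Rational(-1, 124))), -97226), -1) = Pow(Add(Add(Rational(-5, 3), Rational(-15, 62)), -97226), -1) = Pow(Add(Rational(-355, 186), -97226), -1) = Pow(Rational(-18084391, 186), -1) = Rational(-186, 18084391)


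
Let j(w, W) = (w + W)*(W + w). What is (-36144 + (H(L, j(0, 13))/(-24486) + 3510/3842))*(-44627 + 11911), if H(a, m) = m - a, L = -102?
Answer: 27809986813655150/23518803 ≈ 1.1825e+9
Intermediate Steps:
j(w, W) = (W + w)**2 (j(w, W) = (W + w)*(W + w) = (W + w)**2)
(-36144 + (H(L, j(0, 13))/(-24486) + 3510/3842))*(-44627 + 11911) = (-36144 + (((13 + 0)**2 - 1*(-102))/(-24486) + 3510/3842))*(-44627 + 11911) = (-36144 + ((13**2 + 102)*(-1/24486) + 3510*(1/3842)))*(-32716) = (-36144 + ((169 + 102)*(-1/24486) + 1755/1921))*(-32716) = (-36144 + (271*(-1/24486) + 1755/1921))*(-32716) = (-36144 + (-271/24486 + 1755/1921))*(-32716) = (-36144 + 42452339/47037606)*(-32716) = -1700084778925/47037606*(-32716) = 27809986813655150/23518803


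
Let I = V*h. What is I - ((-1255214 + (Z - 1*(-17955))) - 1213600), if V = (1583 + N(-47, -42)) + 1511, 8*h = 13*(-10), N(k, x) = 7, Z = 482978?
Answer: 7669959/4 ≈ 1.9175e+6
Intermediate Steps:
h = -65/4 (h = (13*(-10))/8 = (1/8)*(-130) = -65/4 ≈ -16.250)
V = 3101 (V = (1583 + 7) + 1511 = 1590 + 1511 = 3101)
I = -201565/4 (I = 3101*(-65/4) = -201565/4 ≈ -50391.)
I - ((-1255214 + (Z - 1*(-17955))) - 1213600) = -201565/4 - ((-1255214 + (482978 - 1*(-17955))) - 1213600) = -201565/4 - ((-1255214 + (482978 + 17955)) - 1213600) = -201565/4 - ((-1255214 + 500933) - 1213600) = -201565/4 - (-754281 - 1213600) = -201565/4 - 1*(-1967881) = -201565/4 + 1967881 = 7669959/4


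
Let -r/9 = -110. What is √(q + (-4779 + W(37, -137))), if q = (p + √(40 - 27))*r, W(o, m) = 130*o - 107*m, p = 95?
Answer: √(108740 + 990*√13) ≈ 335.13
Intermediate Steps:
W(o, m) = -107*m + 130*o
r = 990 (r = -9*(-110) = 990)
q = 94050 + 990*√13 (q = (95 + √(40 - 27))*990 = (95 + √13)*990 = 94050 + 990*√13 ≈ 97620.)
√(q + (-4779 + W(37, -137))) = √((94050 + 990*√13) + (-4779 + (-107*(-137) + 130*37))) = √((94050 + 990*√13) + (-4779 + (14659 + 4810))) = √((94050 + 990*√13) + (-4779 + 19469)) = √((94050 + 990*√13) + 14690) = √(108740 + 990*√13)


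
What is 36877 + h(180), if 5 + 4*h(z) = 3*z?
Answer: 148043/4 ≈ 37011.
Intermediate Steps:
h(z) = -5/4 + 3*z/4 (h(z) = -5/4 + (3*z)/4 = -5/4 + 3*z/4)
36877 + h(180) = 36877 + (-5/4 + (¾)*180) = 36877 + (-5/4 + 135) = 36877 + 535/4 = 148043/4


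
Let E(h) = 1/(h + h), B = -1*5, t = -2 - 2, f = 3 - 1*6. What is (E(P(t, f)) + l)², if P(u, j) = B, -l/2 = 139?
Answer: 7733961/100 ≈ 77340.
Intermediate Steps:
f = -3 (f = 3 - 6 = -3)
l = -278 (l = -2*139 = -278)
t = -4
B = -5
P(u, j) = -5
E(h) = 1/(2*h)
(E(P(t, f)) + l)² = ((½)/(-5) - 278)² = ((½)*(-⅕) - 278)² = (-⅒ - 278)² = (-2781/10)² = 7733961/100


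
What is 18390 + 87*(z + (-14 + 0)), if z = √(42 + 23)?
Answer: 17172 + 87*√65 ≈ 17873.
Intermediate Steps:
z = √65 ≈ 8.0623
18390 + 87*(z + (-14 + 0)) = 18390 + 87*(√65 + (-14 + 0)) = 18390 + 87*(√65 - 14) = 18390 + 87*(-14 + √65) = 18390 + (-1218 + 87*√65) = 17172 + 87*√65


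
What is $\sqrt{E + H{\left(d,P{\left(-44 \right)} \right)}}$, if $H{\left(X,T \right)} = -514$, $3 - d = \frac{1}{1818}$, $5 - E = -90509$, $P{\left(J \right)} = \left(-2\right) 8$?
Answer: $300$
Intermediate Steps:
$P{\left(J \right)} = -16$
$E = 90514$ ($E = 5 - -90509 = 5 + 90509 = 90514$)
$d = \frac{5453}{1818}$ ($d = 3 - \frac{1}{1818} = \frac{5453}{1818} \approx 2.9995$)
$\sqrt{E + H{\left(d,P{\left(-44 \right)} \right)}} = \sqrt{90514 - 514} = \sqrt{90000} = 300$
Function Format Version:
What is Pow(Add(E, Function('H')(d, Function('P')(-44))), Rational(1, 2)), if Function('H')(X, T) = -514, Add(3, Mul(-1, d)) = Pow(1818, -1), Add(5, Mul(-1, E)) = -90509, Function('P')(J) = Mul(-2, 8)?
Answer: 300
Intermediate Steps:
Function('P')(J) = -16
E = 90514 (E = Add(5, Mul(-1, -90509)) = Add(5, 90509) = 90514)
d = Rational(5453, 1818) (d = Add(3, Mul(-1, Pow(1818, -1))) = Add(3, Mul(-1, Rational(1, 1818))) = Add(3, Rational(-1, 1818)) = Rational(5453, 1818) ≈ 2.9995)
Pow(Add(E, Function('H')(d, Function('P')(-44))), Rational(1, 2)) = Pow(Add(90514, -514), Rational(1, 2)) = Pow(90000, Rational(1, 2)) = 300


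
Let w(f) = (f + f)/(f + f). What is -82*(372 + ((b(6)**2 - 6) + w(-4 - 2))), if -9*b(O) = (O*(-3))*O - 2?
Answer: -3429814/81 ≈ -42343.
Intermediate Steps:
b(O) = 2/9 + O**2/3 (b(O) = -((O*(-3))*O - 2)/9 = -((-3*O)*O - 2)/9 = -(-3*O**2 - 2)/9 = -(-2 - 3*O**2)/9 = 2/9 + O**2/3)
w(f) = 1 (w(f) = (2*f)/((2*f)) = (2*f)*(1/(2*f)) = 1)
-82*(372 + ((b(6)**2 - 6) + w(-4 - 2))) = -82*(372 + (((2/9 + (1/3)*6**2)**2 - 6) + 1)) = -82*(372 + (((2/9 + (1/3)*36)**2 - 6) + 1)) = -82*(372 + (((2/9 + 12)**2 - 6) + 1)) = -82*(372 + (((110/9)**2 - 6) + 1)) = -82*(372 + ((12100/81 - 6) + 1)) = -82*(372 + (11614/81 + 1)) = -82*(372 + 11695/81) = -82*41827/81 = -3429814/81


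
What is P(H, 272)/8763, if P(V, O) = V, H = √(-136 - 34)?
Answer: I*√170/8763 ≈ 0.0014879*I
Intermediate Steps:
H = I*√170 (H = √(-170) = I*√170 ≈ 13.038*I)
P(H, 272)/8763 = (I*√170)/8763 = (I*√170)*(1/8763) = I*√170/8763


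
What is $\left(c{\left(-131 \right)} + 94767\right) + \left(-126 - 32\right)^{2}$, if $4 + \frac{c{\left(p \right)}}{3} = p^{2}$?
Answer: $171202$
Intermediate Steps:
$c{\left(p \right)} = -12 + 3 p^{2}$
$\left(c{\left(-131 \right)} + 94767\right) + \left(-126 - 32\right)^{2} = \left(\left(-12 + 3 \left(-131\right)^{2}\right) + 94767\right) + \left(-126 - 32\right)^{2} = \left(\left(-12 + 3 \cdot 17161\right) + 94767\right) + \left(-158\right)^{2} = \left(\left(-12 + 51483\right) + 94767\right) + 24964 = \left(51471 + 94767\right) + 24964 = 146238 + 24964 = 171202$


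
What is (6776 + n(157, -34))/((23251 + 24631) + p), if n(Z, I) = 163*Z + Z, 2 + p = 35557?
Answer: 32524/83437 ≈ 0.38980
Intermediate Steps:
p = 35555 (p = -2 + 35557 = 35555)
n(Z, I) = 164*Z
(6776 + n(157, -34))/((23251 + 24631) + p) = (6776 + 164*157)/((23251 + 24631) + 35555) = (6776 + 25748)/(47882 + 35555) = 32524/83437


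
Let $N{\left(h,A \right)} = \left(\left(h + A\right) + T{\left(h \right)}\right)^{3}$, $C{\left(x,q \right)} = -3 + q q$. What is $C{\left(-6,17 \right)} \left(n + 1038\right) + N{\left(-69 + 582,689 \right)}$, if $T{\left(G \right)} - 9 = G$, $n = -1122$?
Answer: $5124007400$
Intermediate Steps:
$T{\left(G \right)} = 9 + G$
$C{\left(x,q \right)} = -3 + q^{2}$
$N{\left(h,A \right)} = \left(9 + A + 2 h\right)^{3}$ ($N{\left(h,A \right)} = \left(\left(h + A\right) + \left(9 + h\right)\right)^{3} = \left(\left(A + h\right) + \left(9 + h\right)\right)^{3} = \left(9 + A + 2 h\right)^{3}$)
$C{\left(-6,17 \right)} \left(n + 1038\right) + N{\left(-69 + 582,689 \right)} = \left(-3 + 17^{2}\right) \left(-1122 + 1038\right) + \left(9 + 689 + 2 \left(-69 + 582\right)\right)^{3} = \left(-3 + 289\right) \left(-84\right) + \left(9 + 689 + 2 \cdot 513\right)^{3} = 286 \left(-84\right) + \left(9 + 689 + 1026\right)^{3} = -24024 + 1724^{3} = -24024 + 5124031424 = 5124007400$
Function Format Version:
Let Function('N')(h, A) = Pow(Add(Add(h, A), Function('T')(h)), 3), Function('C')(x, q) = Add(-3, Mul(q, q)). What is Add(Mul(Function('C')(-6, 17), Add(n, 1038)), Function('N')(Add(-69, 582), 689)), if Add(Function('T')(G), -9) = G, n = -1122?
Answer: 5124007400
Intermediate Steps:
Function('T')(G) = Add(9, G)
Function('C')(x, q) = Add(-3, Pow(q, 2))
Function('N')(h, A) = Pow(Add(9, A, Mul(2, h)), 3) (Function('N')(h, A) = Pow(Add(Add(h, A), Add(9, h)), 3) = Pow(Add(Add(A, h), Add(9, h)), 3) = Pow(Add(9, A, Mul(2, h)), 3))
Add(Mul(Function('C')(-6, 17), Add(n, 1038)), Function('N')(Add(-69, 582), 689)) = Add(Mul(Add(-3, Pow(17, 2)), Add(-1122, 1038)), Pow(Add(9, 689, Mul(2, Add(-69, 582))), 3)) = Add(Mul(Add(-3, 289), -84), Pow(Add(9, 689, Mul(2, 513)), 3)) = Add(Mul(286, -84), Pow(Add(9, 689, 1026), 3)) = Add(-24024, Pow(1724, 3)) = Add(-24024, 5124031424) = 5124007400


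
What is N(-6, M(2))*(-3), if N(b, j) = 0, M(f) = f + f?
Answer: 0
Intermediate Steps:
M(f) = 2*f
N(-6, M(2))*(-3) = 0*(-3) = 0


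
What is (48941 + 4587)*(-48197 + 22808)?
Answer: -1359022392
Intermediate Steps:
(48941 + 4587)*(-48197 + 22808) = 53528*(-25389) = -1359022392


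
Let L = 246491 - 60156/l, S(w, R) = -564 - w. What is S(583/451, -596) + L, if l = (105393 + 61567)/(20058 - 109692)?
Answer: 238065367363/855670 ≈ 2.7822e+5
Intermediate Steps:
l = -83480/44817 (l = 166960/(-89634) = 166960*(-1/89634) = -83480/44817 ≈ -1.8627)
L = 5818270033/20870 (L = 246491 - 60156/(-83480/44817) = 246491 - 60156*(-44817/83480) = 246491 + 674002863/20870 = 5818270033/20870 ≈ 2.7879e+5)
S(583/451, -596) + L = (-564 - 583/451) + 5818270033/20870 = (-564 - 1*53/41) + 5818270033/20870 = (-564 - 53/41) + 5818270033/20870 = -23177/41 + 5818270033/20870 = 238065367363/855670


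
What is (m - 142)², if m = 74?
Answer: 4624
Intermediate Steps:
(m - 142)² = (74 - 142)² = (-68)² = 4624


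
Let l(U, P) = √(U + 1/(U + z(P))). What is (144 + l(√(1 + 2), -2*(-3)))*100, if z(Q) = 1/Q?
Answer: 14400 + 100*√(24 + √3)/√(1 + 6*√3) ≈ 14550.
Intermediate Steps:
l(U, P) = √(U + 1/(U + 1/P))
(144 + l(√(1 + 2), -2*(-3)))*100 = (144 + √((-2*(-3) + √(1 + 2)*(1 + (-2*(-3))*√(1 + 2)))/(1 + (-2*(-3))*√(1 + 2))))*100 = (144 + √((6 + √3*(1 + 6*√3))/(1 + 6*√3)))*100 = (144 + √(6 + √3*(1 + 6*√3))/√(1 + 6*√3))*100 = 14400 + 100*√(6 + √3*(1 + 6*√3))/√(1 + 6*√3)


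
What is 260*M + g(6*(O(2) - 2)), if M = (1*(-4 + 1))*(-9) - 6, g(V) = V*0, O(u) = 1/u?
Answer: 5460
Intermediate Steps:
g(V) = 0
M = 21 (M = (1*(-3))*(-9) - 6 = -3*(-9) - 6 = 27 - 6 = 21)
260*M + g(6*(O(2) - 2)) = 260*21 + 0 = 5460 + 0 = 5460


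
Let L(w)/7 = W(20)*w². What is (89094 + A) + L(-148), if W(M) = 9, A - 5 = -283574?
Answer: 1185477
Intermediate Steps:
A = -283569 (A = 5 - 283574 = -283569)
L(w) = 63*w² (L(w) = 7*(9*w²) = 63*w²)
(89094 + A) + L(-148) = (89094 - 283569) + 63*(-148)² = -194475 + 63*21904 = -194475 + 1379952 = 1185477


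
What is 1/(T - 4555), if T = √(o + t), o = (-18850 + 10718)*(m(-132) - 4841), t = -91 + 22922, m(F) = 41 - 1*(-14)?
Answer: 4555/18194558 + √38942583/18194558 ≈ 0.00059333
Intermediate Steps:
m(F) = 55 (m(F) = 41 + 14 = 55)
t = 22831
o = 38919752 (o = (-18850 + 10718)*(55 - 4841) = -8132*(-4786) = 38919752)
T = √38942583 (T = √(38919752 + 22831) = √38942583 ≈ 6240.4)
1/(T - 4555) = 1/(√38942583 - 4555) = 1/(-4555 + √38942583)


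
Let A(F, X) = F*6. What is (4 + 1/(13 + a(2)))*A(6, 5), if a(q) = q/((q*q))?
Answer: 440/3 ≈ 146.67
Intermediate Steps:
A(F, X) = 6*F
a(q) = 1/q (a(q) = q/(q²) = q/q² = 1/q)
(4 + 1/(13 + a(2)))*A(6, 5) = (4 + 1/(13 + 1/2))*(6*6) = (4 + 1/(13 + ½))*36 = (4 + 1/(27/2))*36 = (4 + 2/27)*36 = (110/27)*36 = 440/3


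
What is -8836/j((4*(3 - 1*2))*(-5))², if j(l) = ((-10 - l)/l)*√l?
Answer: 8836/5 ≈ 1767.2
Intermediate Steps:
j(l) = (-10 - l)/√l (j(l) = ((-10 - l)/l)*√l = (-10 - l)/√l)
-8836/j((4*(3 - 1*2))*(-5))² = -8836*(-20*(3 - 1*2)/(-10 - 4*(3 - 1*2)*(-5))²) = -8836*(-20*(3 - 2)/(-10 - 4*(3 - 2)*(-5))²) = -8836*(-20/(-10 - 4*1*(-5))²) = -8836*(-20/(-10 - 4*(-5))²) = -8836*(-20/(-10 - 1*(-20))²) = -8836*(-20/(-10 + 20)²) = -8836/((-I*√5/10*10)²) = -8836/((-I*√5)²) = -8836/(-5) = -8836*(-⅕) = 8836/5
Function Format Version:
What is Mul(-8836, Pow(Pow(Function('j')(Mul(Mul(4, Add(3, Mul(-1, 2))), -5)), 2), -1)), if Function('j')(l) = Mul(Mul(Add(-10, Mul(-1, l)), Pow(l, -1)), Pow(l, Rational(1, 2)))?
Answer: Rational(8836, 5) ≈ 1767.2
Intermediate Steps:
Function('j')(l) = Mul(Pow(l, Rational(-1, 2)), Add(-10, Mul(-1, l))) (Function('j')(l) = Mul(Mul(Pow(l, -1), Add(-10, Mul(-1, l))), Pow(l, Rational(1, 2))) = Mul(Pow(l, Rational(-1, 2)), Add(-10, Mul(-1, l))))
Mul(-8836, Pow(Pow(Function('j')(Mul(Mul(4, Add(3, Mul(-1, 2))), -5)), 2), -1)) = Mul(-8836, Pow(Pow(Mul(Pow(Mul(Mul(4, Add(3, Mul(-1, 2))), -5), Rational(-1, 2)), Add(-10, Mul(-1, Mul(Mul(4, Add(3, Mul(-1, 2))), -5)))), 2), -1)) = Mul(-8836, Pow(Pow(Mul(Pow(Mul(Mul(4, Add(3, -2)), -5), Rational(-1, 2)), Add(-10, Mul(-1, Mul(Mul(4, Add(3, -2)), -5)))), 2), -1)) = Mul(-8836, Pow(Pow(Mul(Pow(Mul(Mul(4, 1), -5), Rational(-1, 2)), Add(-10, Mul(-1, Mul(Mul(4, 1), -5)))), 2), -1)) = Mul(-8836, Pow(Pow(Mul(Pow(Mul(4, -5), Rational(-1, 2)), Add(-10, Mul(-1, Mul(4, -5)))), 2), -1)) = Mul(-8836, Pow(Pow(Mul(Pow(-20, Rational(-1, 2)), Add(-10, Mul(-1, -20))), 2), -1)) = Mul(-8836, Pow(Pow(Mul(Mul(Rational(-1, 10), I, Pow(5, Rational(1, 2))), Add(-10, 20)), 2), -1)) = Mul(-8836, Pow(Pow(Mul(Mul(Rational(-1, 10), I, Pow(5, Rational(1, 2))), 10), 2), -1)) = Mul(-8836, Pow(Pow(Mul(-1, I, Pow(5, Rational(1, 2))), 2), -1)) = Mul(-8836, Pow(-5, -1)) = Mul(-8836, Rational(-1, 5)) = Rational(8836, 5)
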